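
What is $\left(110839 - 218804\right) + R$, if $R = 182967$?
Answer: $75002$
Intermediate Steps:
$\left(110839 - 218804\right) + R = \left(110839 - 218804\right) + 182967 = -107965 + 182967 = 75002$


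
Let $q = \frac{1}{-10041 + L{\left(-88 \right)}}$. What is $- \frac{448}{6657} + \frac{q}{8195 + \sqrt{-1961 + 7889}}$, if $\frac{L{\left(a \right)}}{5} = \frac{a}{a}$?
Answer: $- \frac{43132068304933}{640915461662892} + \frac{\sqrt{1482}}{336969222746} \approx -0.067298$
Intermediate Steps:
$L{\left(a \right)} = 5$ ($L{\left(a \right)} = 5 \frac{a}{a} = 5 \cdot 1 = 5$)
$q = - \frac{1}{10036}$ ($q = \frac{1}{-10041 + 5} = \frac{1}{-10036} = - \frac{1}{10036} \approx -9.9641 \cdot 10^{-5}$)
$- \frac{448}{6657} + \frac{q}{8195 + \sqrt{-1961 + 7889}} = - \frac{448}{6657} - \frac{1}{10036 \left(8195 + \sqrt{-1961 + 7889}\right)} = \left(-448\right) \frac{1}{6657} - \frac{1}{10036 \left(8195 + \sqrt{5928}\right)} = - \frac{64}{951} - \frac{1}{10036 \left(8195 + 2 \sqrt{1482}\right)}$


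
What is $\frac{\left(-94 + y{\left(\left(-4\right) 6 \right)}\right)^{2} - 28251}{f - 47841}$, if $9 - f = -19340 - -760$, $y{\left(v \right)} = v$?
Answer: $\frac{14327}{29252} \approx 0.48978$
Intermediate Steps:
$f = 18589$ ($f = 9 - \left(-19340 - -760\right) = 9 - \left(-19340 + 760\right) = 9 - -18580 = 9 + 18580 = 18589$)
$\frac{\left(-94 + y{\left(\left(-4\right) 6 \right)}\right)^{2} - 28251}{f - 47841} = \frac{\left(-94 - 24\right)^{2} - 28251}{18589 - 47841} = \frac{\left(-94 - 24\right)^{2} - 28251}{-29252} = \left(\left(-118\right)^{2} - 28251\right) \left(- \frac{1}{29252}\right) = \left(13924 - 28251\right) \left(- \frac{1}{29252}\right) = \left(-14327\right) \left(- \frac{1}{29252}\right) = \frac{14327}{29252}$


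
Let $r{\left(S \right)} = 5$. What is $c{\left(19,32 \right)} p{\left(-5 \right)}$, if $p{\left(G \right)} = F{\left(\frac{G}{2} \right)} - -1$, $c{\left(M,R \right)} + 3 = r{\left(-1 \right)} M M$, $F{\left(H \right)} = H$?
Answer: $-2703$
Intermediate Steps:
$c{\left(M,R \right)} = -3 + 5 M^{2}$ ($c{\left(M,R \right)} = -3 + 5 M M = -3 + 5 M^{2}$)
$p{\left(G \right)} = 1 + \frac{G}{2}$ ($p{\left(G \right)} = \frac{G}{2} - -1 = G \frac{1}{2} + 1 = \frac{G}{2} + 1 = 1 + \frac{G}{2}$)
$c{\left(19,32 \right)} p{\left(-5 \right)} = \left(-3 + 5 \cdot 19^{2}\right) \left(1 + \frac{1}{2} \left(-5\right)\right) = \left(-3 + 5 \cdot 361\right) \left(1 - \frac{5}{2}\right) = \left(-3 + 1805\right) \left(- \frac{3}{2}\right) = 1802 \left(- \frac{3}{2}\right) = -2703$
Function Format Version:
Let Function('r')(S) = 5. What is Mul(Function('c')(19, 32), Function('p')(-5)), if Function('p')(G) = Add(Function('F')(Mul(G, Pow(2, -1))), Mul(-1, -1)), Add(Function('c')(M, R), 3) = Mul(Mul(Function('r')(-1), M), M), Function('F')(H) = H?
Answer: -2703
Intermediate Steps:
Function('c')(M, R) = Add(-3, Mul(5, Pow(M, 2))) (Function('c')(M, R) = Add(-3, Mul(Mul(5, M), M)) = Add(-3, Mul(5, Pow(M, 2))))
Function('p')(G) = Add(1, Mul(Rational(1, 2), G)) (Function('p')(G) = Add(Mul(G, Pow(2, -1)), Mul(-1, -1)) = Add(Mul(G, Rational(1, 2)), 1) = Add(Mul(Rational(1, 2), G), 1) = Add(1, Mul(Rational(1, 2), G)))
Mul(Function('c')(19, 32), Function('p')(-5)) = Mul(Add(-3, Mul(5, Pow(19, 2))), Add(1, Mul(Rational(1, 2), -5))) = Mul(Add(-3, Mul(5, 361)), Add(1, Rational(-5, 2))) = Mul(Add(-3, 1805), Rational(-3, 2)) = Mul(1802, Rational(-3, 2)) = -2703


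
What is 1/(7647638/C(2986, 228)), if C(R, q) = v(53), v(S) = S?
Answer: 53/7647638 ≈ 6.9302e-6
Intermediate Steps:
C(R, q) = 53
1/(7647638/C(2986, 228)) = 1/(7647638/53) = 53/7647638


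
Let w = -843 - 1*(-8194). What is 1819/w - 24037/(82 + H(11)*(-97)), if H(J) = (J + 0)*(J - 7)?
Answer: 14177717/2367022 ≈ 5.9897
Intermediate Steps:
H(J) = J*(-7 + J)
w = 7351 (w = -843 + 8194 = 7351)
1819/w - 24037/(82 + H(11)*(-97)) = 1819/7351 - 24037/(82 + (11*(-7 + 11))*(-97)) = 1819*(1/7351) - 24037/(82 + (11*4)*(-97)) = 1819/7351 - 24037/(82 + 44*(-97)) = 1819/7351 - 24037/(82 - 4268) = 1819/7351 - 24037/(-4186) = 1819/7351 - 24037*(-1/4186) = 1819/7351 + 1849/322 = 14177717/2367022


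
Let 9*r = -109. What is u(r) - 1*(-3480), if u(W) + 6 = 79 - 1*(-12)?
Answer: 3565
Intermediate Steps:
r = -109/9 (r = (⅑)*(-109) = -109/9 ≈ -12.111)
u(W) = 85 (u(W) = -6 + (79 - 1*(-12)) = -6 + (79 + 12) = -6 + 91 = 85)
u(r) - 1*(-3480) = 85 - 1*(-3480) = 85 + 3480 = 3565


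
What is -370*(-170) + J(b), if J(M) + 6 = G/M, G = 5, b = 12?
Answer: 754733/12 ≈ 62894.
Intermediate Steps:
J(M) = -6 + 5/M
-370*(-170) + J(b) = -370*(-170) + (-6 + 5/12) = 62900 + (-6 + 5*(1/12)) = 62900 + (-6 + 5/12) = 62900 - 67/12 = 754733/12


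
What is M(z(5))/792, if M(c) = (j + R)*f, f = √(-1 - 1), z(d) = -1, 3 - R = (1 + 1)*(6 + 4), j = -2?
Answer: -19*I*√2/792 ≈ -0.033927*I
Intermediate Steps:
R = -17 (R = 3 - (1 + 1)*(6 + 4) = 3 - 2*10 = 3 - 1*20 = 3 - 20 = -17)
f = I*√2 (f = √(-2) = I*√2 ≈ 1.4142*I)
M(c) = -19*I*√2 (M(c) = (-2 - 17)*(I*√2) = -19*I*√2)
M(z(5))/792 = -19*I*√2/792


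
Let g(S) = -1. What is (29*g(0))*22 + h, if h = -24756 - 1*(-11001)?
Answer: -14393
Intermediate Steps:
h = -13755 (h = -24756 + 11001 = -13755)
(29*g(0))*22 + h = (29*(-1))*22 - 13755 = -29*22 - 13755 = -638 - 13755 = -14393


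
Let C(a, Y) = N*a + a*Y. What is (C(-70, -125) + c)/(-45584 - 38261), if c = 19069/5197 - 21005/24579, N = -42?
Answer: -1493605800436/10710114047235 ≈ -0.13946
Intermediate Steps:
C(a, Y) = -42*a + Y*a (C(a, Y) = -42*a + a*Y = -42*a + Y*a)
c = 359533966/127737063 (c = 19069*(1/5197) - 21005*1/24579 = 19069/5197 - 21005/24579 = 359533966/127737063 ≈ 2.8146)
(C(-70, -125) + c)/(-45584 - 38261) = (-70*(-42 - 125) + 359533966/127737063)/(-45584 - 38261) = (-70*(-167) + 359533966/127737063)/(-83845) = (11690 + 359533966/127737063)*(-1/83845) = (1493605800436/127737063)*(-1/83845) = -1493605800436/10710114047235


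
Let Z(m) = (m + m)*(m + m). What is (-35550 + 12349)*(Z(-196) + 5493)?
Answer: -3692601557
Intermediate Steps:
Z(m) = 4*m² (Z(m) = (2*m)*(2*m) = 4*m²)
(-35550 + 12349)*(Z(-196) + 5493) = (-35550 + 12349)*(4*(-196)² + 5493) = -23201*(4*38416 + 5493) = -23201*(153664 + 5493) = -23201*159157 = -3692601557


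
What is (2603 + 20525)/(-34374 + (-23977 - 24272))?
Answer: -23128/82623 ≈ -0.27992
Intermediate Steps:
(2603 + 20525)/(-34374 + (-23977 - 24272)) = 23128/(-34374 - 48249) = 23128/(-82623) = 23128*(-1/82623) = -23128/82623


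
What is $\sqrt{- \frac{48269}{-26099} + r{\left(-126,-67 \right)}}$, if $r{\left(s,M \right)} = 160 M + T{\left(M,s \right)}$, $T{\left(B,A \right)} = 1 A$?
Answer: $\frac{i \sqrt{7386577737015}}{26099} \approx 104.14 i$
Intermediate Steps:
$T{\left(B,A \right)} = A$
$r{\left(s,M \right)} = s + 160 M$ ($r{\left(s,M \right)} = 160 M + s = s + 160 M$)
$\sqrt{- \frac{48269}{-26099} + r{\left(-126,-67 \right)}} = \sqrt{- \frac{48269}{-26099} + \left(-126 + 160 \left(-67\right)\right)} = \sqrt{\left(-48269\right) \left(- \frac{1}{26099}\right) - 10846} = \sqrt{\frac{48269}{26099} - 10846} = \sqrt{- \frac{283021485}{26099}} = \frac{i \sqrt{7386577737015}}{26099}$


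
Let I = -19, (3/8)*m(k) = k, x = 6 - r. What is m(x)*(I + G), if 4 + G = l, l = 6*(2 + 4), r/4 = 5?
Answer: -1456/3 ≈ -485.33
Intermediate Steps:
r = 20 (r = 4*5 = 20)
l = 36 (l = 6*6 = 36)
x = -14 (x = 6 - 1*20 = 6 - 20 = -14)
G = 32 (G = -4 + 36 = 32)
m(k) = 8*k/3
m(x)*(I + G) = ((8/3)*(-14))*(-19 + 32) = -112/3*13 = -1456/3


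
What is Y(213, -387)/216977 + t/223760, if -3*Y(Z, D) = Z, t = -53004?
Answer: -2879133967/12137693380 ≈ -0.23721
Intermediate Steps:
Y(Z, D) = -Z/3
Y(213, -387)/216977 + t/223760 = -1/3*213/216977 - 53004/223760 = -71*1/216977 - 53004*1/223760 = -71/216977 - 13251/55940 = -2879133967/12137693380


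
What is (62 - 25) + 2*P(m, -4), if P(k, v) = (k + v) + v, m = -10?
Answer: 1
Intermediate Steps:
P(k, v) = k + 2*v
(62 - 25) + 2*P(m, -4) = (62 - 25) + 2*(-10 + 2*(-4)) = 37 + 2*(-10 - 8) = 37 + 2*(-18) = 37 - 36 = 1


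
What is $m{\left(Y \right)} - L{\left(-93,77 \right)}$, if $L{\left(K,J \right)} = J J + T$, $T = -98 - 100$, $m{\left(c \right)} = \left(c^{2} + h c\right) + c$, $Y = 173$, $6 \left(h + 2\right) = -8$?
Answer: $\frac{71383}{3} \approx 23794.0$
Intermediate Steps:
$h = - \frac{10}{3}$ ($h = -2 + \frac{1}{6} \left(-8\right) = -2 - \frac{4}{3} = - \frac{10}{3} \approx -3.3333$)
$m{\left(c \right)} = c^{2} - \frac{7 c}{3}$ ($m{\left(c \right)} = \left(c^{2} - \frac{10 c}{3}\right) + c = c^{2} - \frac{7 c}{3}$)
$T = -198$
$L{\left(K,J \right)} = -198 + J^{2}$ ($L{\left(K,J \right)} = J J - 198 = J^{2} - 198 = -198 + J^{2}$)
$m{\left(Y \right)} - L{\left(-93,77 \right)} = \frac{1}{3} \cdot 173 \left(-7 + 3 \cdot 173\right) - \left(-198 + 77^{2}\right) = \frac{1}{3} \cdot 173 \left(-7 + 519\right) - \left(-198 + 5929\right) = \frac{1}{3} \cdot 173 \cdot 512 - 5731 = \frac{88576}{3} - 5731 = \frac{71383}{3}$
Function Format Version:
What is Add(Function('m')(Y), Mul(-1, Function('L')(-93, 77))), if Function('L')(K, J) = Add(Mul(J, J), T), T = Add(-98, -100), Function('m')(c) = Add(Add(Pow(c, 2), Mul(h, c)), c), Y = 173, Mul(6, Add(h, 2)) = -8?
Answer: Rational(71383, 3) ≈ 23794.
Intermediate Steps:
h = Rational(-10, 3) (h = Add(-2, Mul(Rational(1, 6), -8)) = Add(-2, Rational(-4, 3)) = Rational(-10, 3) ≈ -3.3333)
Function('m')(c) = Add(Pow(c, 2), Mul(Rational(-7, 3), c)) (Function('m')(c) = Add(Add(Pow(c, 2), Mul(Rational(-10, 3), c)), c) = Add(Pow(c, 2), Mul(Rational(-7, 3), c)))
T = -198
Function('L')(K, J) = Add(-198, Pow(J, 2)) (Function('L')(K, J) = Add(Mul(J, J), -198) = Add(Pow(J, 2), -198) = Add(-198, Pow(J, 2)))
Add(Function('m')(Y), Mul(-1, Function('L')(-93, 77))) = Add(Mul(Rational(1, 3), 173, Add(-7, Mul(3, 173))), Mul(-1, Add(-198, Pow(77, 2)))) = Add(Mul(Rational(1, 3), 173, Add(-7, 519)), Mul(-1, Add(-198, 5929))) = Add(Mul(Rational(1, 3), 173, 512), Mul(-1, 5731)) = Add(Rational(88576, 3), -5731) = Rational(71383, 3)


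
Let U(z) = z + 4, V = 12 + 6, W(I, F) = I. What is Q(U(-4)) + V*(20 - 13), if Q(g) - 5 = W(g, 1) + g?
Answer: 131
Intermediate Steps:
V = 18
U(z) = 4 + z
Q(g) = 5 + 2*g (Q(g) = 5 + (g + g) = 5 + 2*g)
Q(U(-4)) + V*(20 - 13) = (5 + 2*(4 - 4)) + 18*(20 - 13) = (5 + 2*0) + 18*7 = (5 + 0) + 126 = 5 + 126 = 131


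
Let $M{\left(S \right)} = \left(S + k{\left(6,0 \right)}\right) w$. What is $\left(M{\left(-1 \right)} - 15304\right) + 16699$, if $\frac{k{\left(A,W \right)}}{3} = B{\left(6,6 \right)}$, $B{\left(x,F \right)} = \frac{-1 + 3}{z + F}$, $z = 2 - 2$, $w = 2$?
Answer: $1395$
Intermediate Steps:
$z = 0$ ($z = 2 - 2 = 0$)
$B{\left(x,F \right)} = \frac{2}{F}$ ($B{\left(x,F \right)} = \frac{-1 + 3}{0 + F} = \frac{2}{F}$)
$k{\left(A,W \right)} = 1$ ($k{\left(A,W \right)} = 3 \cdot \frac{2}{6} = 3 \cdot 2 \cdot \frac{1}{6} = 3 \cdot \frac{1}{3} = 1$)
$M{\left(S \right)} = 2 + 2 S$ ($M{\left(S \right)} = \left(S + 1\right) 2 = \left(1 + S\right) 2 = 2 + 2 S$)
$\left(M{\left(-1 \right)} - 15304\right) + 16699 = \left(\left(2 + 2 \left(-1\right)\right) - 15304\right) + 16699 = \left(\left(2 - 2\right) - 15304\right) + 16699 = \left(0 - 15304\right) + 16699 = -15304 + 16699 = 1395$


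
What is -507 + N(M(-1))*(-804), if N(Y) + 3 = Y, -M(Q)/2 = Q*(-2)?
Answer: 5121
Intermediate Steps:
M(Q) = 4*Q (M(Q) = -2*Q*(-2) = -(-4)*Q = 4*Q)
N(Y) = -3 + Y
-507 + N(M(-1))*(-804) = -507 + (-3 + 4*(-1))*(-804) = -507 + (-3 - 4)*(-804) = -507 - 7*(-804) = -507 + 5628 = 5121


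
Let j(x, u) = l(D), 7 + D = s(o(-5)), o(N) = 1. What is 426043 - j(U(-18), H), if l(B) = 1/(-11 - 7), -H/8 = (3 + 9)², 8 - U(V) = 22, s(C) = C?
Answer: 7668775/18 ≈ 4.2604e+5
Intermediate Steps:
D = -6 (D = -7 + 1 = -6)
U(V) = -14 (U(V) = 8 - 1*22 = 8 - 22 = -14)
H = -1152 (H = -8*(3 + 9)² = -8*12² = -8*144 = -1152)
l(B) = -1/18 (l(B) = 1/(-18) = -1/18)
j(x, u) = -1/18
426043 - j(U(-18), H) = 426043 - 1*(-1/18) = 426043 + 1/18 = 7668775/18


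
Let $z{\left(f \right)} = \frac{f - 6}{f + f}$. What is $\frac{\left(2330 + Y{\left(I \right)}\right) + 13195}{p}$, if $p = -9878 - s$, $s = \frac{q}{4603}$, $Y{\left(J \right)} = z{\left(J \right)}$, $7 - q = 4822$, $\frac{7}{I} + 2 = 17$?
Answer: $- \frac{1000080001}{636490666} \approx -1.5712$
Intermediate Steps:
$I = \frac{7}{15}$ ($I = \frac{7}{-2 + 17} = \frac{7}{15} \approx 0.46667$)
$q = -4815$ ($q = 7 - 4822 = -4815$)
$z{\left(f \right)} = \frac{-6 + f}{2 f}$
$Y{\left(J \right)} = \frac{-6 + J}{2 J}$
$s = - \frac{4815}{4603} \approx -1.0461$
$p = - \frac{45463619}{4603}$ ($p = -9878 - - \frac{4815}{4603} = -9878 + \frac{4815}{4603} = - \frac{45463619}{4603} \approx -9877.0$)
$\frac{\left(2330 + Y{\left(I \right)}\right) + 13195}{p} = \frac{\left(2330 + \frac{-6 + \frac{7}{15}}{2 \cdot \frac{7}{15}}\right) + 13195}{- \frac{45463619}{4603}} = \left(\left(2330 + \frac{1}{2} \cdot \frac{15}{7} \left(- \frac{83}{15}\right)\right) + 13195\right) \left(- \frac{4603}{45463619}\right) = \left(\left(2330 - \frac{83}{14}\right) + 13195\right) \left(- \frac{4603}{45463619}\right) = \left(\frac{32537}{14} + 13195\right) \left(- \frac{4603}{45463619}\right) = \frac{217267}{14} \left(- \frac{4603}{45463619}\right) = - \frac{1000080001}{636490666}$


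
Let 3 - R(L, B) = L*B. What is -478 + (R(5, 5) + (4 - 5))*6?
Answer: -616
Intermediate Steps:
R(L, B) = 3 - B*L (R(L, B) = 3 - L*B = 3 - B*L)
-478 + (R(5, 5) + (4 - 5))*6 = -478 + ((3 - 1*5*5) + (4 - 5))*6 = -478 + ((3 - 25) - 1)*6 = -478 + (-22 - 1)*6 = -478 - 23*6 = -478 - 138 = -616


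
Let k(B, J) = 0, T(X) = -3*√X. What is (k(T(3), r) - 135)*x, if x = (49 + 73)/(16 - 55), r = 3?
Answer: 5490/13 ≈ 422.31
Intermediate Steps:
x = -122/39 (x = 122/(-39) = 122*(-1/39) = -122/39 ≈ -3.1282)
(k(T(3), r) - 135)*x = (0 - 135)*(-122/39) = -135*(-122/39) = 5490/13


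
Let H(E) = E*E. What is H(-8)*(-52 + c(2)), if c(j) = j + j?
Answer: -3072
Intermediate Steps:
H(E) = E**2
c(j) = 2*j
H(-8)*(-52 + c(2)) = (-8)**2*(-52 + 2*2) = 64*(-52 + 4) = 64*(-48) = -3072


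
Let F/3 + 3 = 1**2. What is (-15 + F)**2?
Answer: 441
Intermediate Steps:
F = -6 (F = -9 + 3*1**2 = -9 + 3*1 = -9 + 3 = -6)
(-15 + F)**2 = (-15 - 6)**2 = (-21)**2 = 441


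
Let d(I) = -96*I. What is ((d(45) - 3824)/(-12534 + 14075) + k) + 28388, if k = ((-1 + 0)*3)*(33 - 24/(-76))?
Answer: 828091157/29279 ≈ 28283.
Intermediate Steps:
k = -1899/19 (k = (-1*3)*(33 - 24*(-1/76)) = -3*(33 + 6/19) = -3*633/19 = -1899/19 ≈ -99.947)
((d(45) - 3824)/(-12534 + 14075) + k) + 28388 = ((-96*45 - 3824)/(-12534 + 14075) - 1899/19) + 28388 = ((-4320 - 3824)/1541 - 1899/19) + 28388 = (-8144*1/1541 - 1899/19) + 28388 = (-8144/1541 - 1899/19) + 28388 = -3081095/29279 + 28388 = 828091157/29279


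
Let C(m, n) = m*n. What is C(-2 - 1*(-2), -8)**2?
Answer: 0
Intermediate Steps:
C(-2 - 1*(-2), -8)**2 = ((-2 - 1*(-2))*(-8))**2 = ((-2 + 2)*(-8))**2 = (0*(-8))**2 = 0**2 = 0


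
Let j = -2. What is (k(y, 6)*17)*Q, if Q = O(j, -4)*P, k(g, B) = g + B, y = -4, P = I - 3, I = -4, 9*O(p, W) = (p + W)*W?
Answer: -1904/3 ≈ -634.67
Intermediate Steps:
O(p, W) = W*(W + p)/9 (O(p, W) = ((p + W)*W)/9 = ((W + p)*W)/9 = (W*(W + p))/9 = W*(W + p)/9)
P = -7 (P = -4 - 3 = -7)
k(g, B) = B + g
Q = -56/3 (Q = ((⅑)*(-4)*(-4 - 2))*(-7) = ((⅑)*(-4)*(-6))*(-7) = (8/3)*(-7) = -56/3 ≈ -18.667)
(k(y, 6)*17)*Q = ((6 - 4)*17)*(-56/3) = (2*17)*(-56/3) = 34*(-56/3) = -1904/3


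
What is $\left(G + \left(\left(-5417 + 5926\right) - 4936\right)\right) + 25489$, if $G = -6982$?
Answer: $14080$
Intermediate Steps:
$\left(G + \left(\left(-5417 + 5926\right) - 4936\right)\right) + 25489 = \left(-6982 + \left(\left(-5417 + 5926\right) - 4936\right)\right) + 25489 = \left(-6982 + \left(509 - 4936\right)\right) + 25489 = \left(-6982 - 4427\right) + 25489 = -11409 + 25489 = 14080$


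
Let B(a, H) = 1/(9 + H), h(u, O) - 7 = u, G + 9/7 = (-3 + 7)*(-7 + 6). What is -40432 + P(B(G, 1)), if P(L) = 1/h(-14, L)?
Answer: -283025/7 ≈ -40432.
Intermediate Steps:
G = -37/7 (G = -9/7 + (-3 + 7)*(-7 + 6) = -9/7 + 4*(-1) = -9/7 - 4 = -37/7 ≈ -5.2857)
h(u, O) = 7 + u
P(L) = -1/7 (P(L) = 1/(7 - 14) = 1/(-7) = -1/7)
-40432 + P(B(G, 1)) = -40432 - 1/7 = -283025/7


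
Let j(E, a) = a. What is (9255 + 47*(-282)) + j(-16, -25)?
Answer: -4024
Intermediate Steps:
(9255 + 47*(-282)) + j(-16, -25) = (9255 + 47*(-282)) - 25 = (9255 - 13254) - 25 = -3999 - 25 = -4024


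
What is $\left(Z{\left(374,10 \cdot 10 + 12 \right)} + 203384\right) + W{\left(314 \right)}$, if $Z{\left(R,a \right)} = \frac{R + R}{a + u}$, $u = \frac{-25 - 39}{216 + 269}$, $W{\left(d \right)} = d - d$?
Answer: $\frac{2758791271}{13564} \approx 2.0339 \cdot 10^{5}$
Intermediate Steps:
$W{\left(d \right)} = 0$
$u = - \frac{64}{485} \approx -0.13196$
$Z{\left(R,a \right)} = \frac{2 R}{- \frac{64}{485} + a}$ ($Z{\left(R,a \right)} = \frac{R + R}{a - \frac{64}{485}} = \frac{2 R}{- \frac{64}{485} + a}$)
$\left(Z{\left(374,10 \cdot 10 + 12 \right)} + 203384\right) + W{\left(314 \right)} = \left(970 \cdot 374 \frac{1}{-64 + 485 \left(10 \cdot 10 + 12\right)} + 203384\right) + 0 = \left(970 \cdot 374 \frac{1}{-64 + 485 \left(100 + 12\right)} + 203384\right) + 0 = \left(970 \cdot 374 \frac{1}{-64 + 485 \cdot 112} + 203384\right) + 0 = \left(970 \cdot 374 \frac{1}{-64 + 54320} + 203384\right) + 0 = \left(970 \cdot 374 \cdot \frac{1}{54256} + 203384\right) + 0 = \left(\frac{90695}{13564} + 203384\right) + 0 = \frac{2758791271}{13564} + 0 = \frac{2758791271}{13564}$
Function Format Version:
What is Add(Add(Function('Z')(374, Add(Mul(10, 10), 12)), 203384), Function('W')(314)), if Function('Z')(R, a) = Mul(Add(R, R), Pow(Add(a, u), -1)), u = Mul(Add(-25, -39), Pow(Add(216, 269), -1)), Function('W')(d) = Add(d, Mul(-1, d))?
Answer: Rational(2758791271, 13564) ≈ 2.0339e+5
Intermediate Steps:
Function('W')(d) = 0
u = Rational(-64, 485) (u = Mul(-64, Pow(485, -1)) = Mul(-64, Rational(1, 485)) = Rational(-64, 485) ≈ -0.13196)
Function('Z')(R, a) = Mul(2, R, Pow(Add(Rational(-64, 485), a), -1)) (Function('Z')(R, a) = Mul(Add(R, R), Pow(Add(a, Rational(-64, 485)), -1)) = Mul(Mul(2, R), Pow(Add(Rational(-64, 485), a), -1)) = Mul(2, R, Pow(Add(Rational(-64, 485), a), -1)))
Add(Add(Function('Z')(374, Add(Mul(10, 10), 12)), 203384), Function('W')(314)) = Add(Add(Mul(970, 374, Pow(Add(-64, Mul(485, Add(Mul(10, 10), 12))), -1)), 203384), 0) = Add(Add(Mul(970, 374, Pow(Add(-64, Mul(485, Add(100, 12))), -1)), 203384), 0) = Add(Add(Mul(970, 374, Pow(Add(-64, Mul(485, 112)), -1)), 203384), 0) = Add(Add(Mul(970, 374, Pow(Add(-64, 54320), -1)), 203384), 0) = Add(Add(Mul(970, 374, Pow(54256, -1)), 203384), 0) = Add(Add(Mul(970, 374, Rational(1, 54256)), 203384), 0) = Add(Add(Rational(90695, 13564), 203384), 0) = Add(Rational(2758791271, 13564), 0) = Rational(2758791271, 13564)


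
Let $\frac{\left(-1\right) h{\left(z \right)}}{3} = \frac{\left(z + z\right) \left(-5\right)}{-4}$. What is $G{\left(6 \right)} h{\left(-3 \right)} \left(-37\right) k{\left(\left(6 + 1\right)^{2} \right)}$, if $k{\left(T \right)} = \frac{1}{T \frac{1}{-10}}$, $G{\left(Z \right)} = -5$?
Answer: $- \frac{41625}{49} \approx -849.49$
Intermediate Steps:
$k{\left(T \right)} = - \frac{10}{T}$ ($k{\left(T \right)} = \frac{1}{T \left(- \frac{1}{10}\right)} = \frac{1}{\left(- \frac{1}{10}\right) T} = - \frac{10}{T}$)
$h{\left(z \right)} = - \frac{15 z}{2}$ ($h{\left(z \right)} = - 3 \frac{\left(z + z\right) \left(-5\right)}{-4} = - 3 \cdot 2 z \left(-5\right) \left(- \frac{1}{4}\right) = - 3 - 10 z \left(- \frac{1}{4}\right) = - 3 \frac{5 z}{2} = - \frac{15 z}{2}$)
$G{\left(6 \right)} h{\left(-3 \right)} \left(-37\right) k{\left(\left(6 + 1\right)^{2} \right)} = - 5 \left(\left(- \frac{15}{2}\right) \left(-3\right)\right) \left(-37\right) \left(- \frac{10}{\left(6 + 1\right)^{2}}\right) = \left(-5\right) \frac{45}{2} \left(-37\right) \left(- \frac{10}{7^{2}}\right) = \left(- \frac{225}{2}\right) \left(-37\right) \left(- \frac{10}{49}\right) = \frac{8325 \left(\left(-10\right) \frac{1}{49}\right)}{2} = \frac{8325}{2} \left(- \frac{10}{49}\right) = - \frac{41625}{49}$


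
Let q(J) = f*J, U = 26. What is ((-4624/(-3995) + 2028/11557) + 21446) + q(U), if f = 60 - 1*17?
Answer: 4714236528/208915 ≈ 22565.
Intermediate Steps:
f = 43 (f = 60 - 17 = 43)
q(J) = 43*J
((-4624/(-3995) + 2028/11557) + 21446) + q(U) = ((-4624/(-3995) + 2028/11557) + 21446) + 43*26 = ((-4624*(-1/3995) + 2028*(1/11557)) + 21446) + 1118 = ((272/235 + 156/889) + 21446) + 1118 = (278468/208915 + 21446) + 1118 = 4480669558/208915 + 1118 = 4714236528/208915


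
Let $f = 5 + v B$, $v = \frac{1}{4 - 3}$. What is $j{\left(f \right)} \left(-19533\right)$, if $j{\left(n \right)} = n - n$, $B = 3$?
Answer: $0$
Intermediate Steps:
$v = 1$ ($v = 1^{-1} = 1$)
$f = 8$ ($f = 5 + 1 \cdot 3 = 5 + 3 = 8$)
$j{\left(n \right)} = 0$
$j{\left(f \right)} \left(-19533\right) = 0 \left(-19533\right) = 0$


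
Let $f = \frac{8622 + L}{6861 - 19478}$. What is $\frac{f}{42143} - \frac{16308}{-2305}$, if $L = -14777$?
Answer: $\frac{8671275098423}{1225610522455} \approx 7.0751$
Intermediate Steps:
$f = \frac{6155}{12617}$ ($f = \frac{8622 - 14777}{6861 - 19478} = - \frac{6155}{-12617} = \left(-6155\right) \left(- \frac{1}{12617}\right) = \frac{6155}{12617} \approx 0.48783$)
$\frac{f}{42143} - \frac{16308}{-2305} = \frac{6155}{12617 \cdot 42143} - \frac{16308}{-2305} = \frac{6155}{12617} \cdot \frac{1}{42143} - - \frac{16308}{2305} = \frac{6155}{531718231} + \frac{16308}{2305} = \frac{8671275098423}{1225610522455}$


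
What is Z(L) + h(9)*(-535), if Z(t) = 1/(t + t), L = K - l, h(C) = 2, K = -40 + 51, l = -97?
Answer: -231119/216 ≈ -1070.0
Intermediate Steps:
K = 11
L = 108 (L = 11 - 1*(-97) = 11 + 97 = 108)
Z(t) = 1/(2*t)
Z(L) + h(9)*(-535) = (½)/108 + 2*(-535) = (½)*(1/108) - 1070 = 1/216 - 1070 = -231119/216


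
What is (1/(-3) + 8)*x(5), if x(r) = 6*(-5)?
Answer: -230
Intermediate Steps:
x(r) = -30
(1/(-3) + 8)*x(5) = (1/(-3) + 8)*(-30) = (-1/3 + 8)*(-30) = (23/3)*(-30) = -230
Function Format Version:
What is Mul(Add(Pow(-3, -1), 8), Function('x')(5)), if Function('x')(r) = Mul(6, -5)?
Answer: -230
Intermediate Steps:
Function('x')(r) = -30
Mul(Add(Pow(-3, -1), 8), Function('x')(5)) = Mul(Add(Pow(-3, -1), 8), -30) = Mul(Add(Rational(-1, 3), 8), -30) = Mul(Rational(23, 3), -30) = -230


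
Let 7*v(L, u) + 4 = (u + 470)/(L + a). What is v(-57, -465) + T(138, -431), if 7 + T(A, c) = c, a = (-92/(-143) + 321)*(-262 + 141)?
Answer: -1555526085/3546802 ≈ -438.57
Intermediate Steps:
a = -505945/13 (a = (-92*(-1/143) + 321)*(-121) = (92/143 + 321)*(-121) = (45995/143)*(-121) = -505945/13 ≈ -38919.)
T(A, c) = -7 + c
v(L, u) = -4/7 + (470 + u)/(7*(-505945/13 + L)) (v(L, u) = -4/7 + ((u + 470)/(L - 505945/13))/7 = -4/7 + ((470 + u)/(-505945/13 + L))/7 = -4/7 + (470 + u)/(7*(-505945/13 + L)))
v(-57, -465) + T(138, -431) = (2029890 - 52*(-57) + 13*(-465))/(7*(-505945 + 13*(-57))) + (-7 - 431) = (2029890 + 2964 - 6045)/(7*(-505945 - 741)) - 438 = (⅐)*2026809/(-506686) - 438 = (⅐)*(-1/506686)*2026809 - 438 = -2026809/3546802 - 438 = -1555526085/3546802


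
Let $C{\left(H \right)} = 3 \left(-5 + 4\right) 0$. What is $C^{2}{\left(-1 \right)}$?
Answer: $0$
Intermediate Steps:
$C{\left(H \right)} = 0$ ($C{\left(H \right)} = 3 \left(\left(-1\right) 0\right) = 3 \cdot 0 = 0$)
$C^{2}{\left(-1 \right)} = 0^{2} = 0$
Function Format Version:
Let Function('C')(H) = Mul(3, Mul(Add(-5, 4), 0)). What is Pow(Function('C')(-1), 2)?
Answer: 0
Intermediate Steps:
Function('C')(H) = 0 (Function('C')(H) = Mul(3, Mul(-1, 0)) = Mul(3, 0) = 0)
Pow(Function('C')(-1), 2) = Pow(0, 2) = 0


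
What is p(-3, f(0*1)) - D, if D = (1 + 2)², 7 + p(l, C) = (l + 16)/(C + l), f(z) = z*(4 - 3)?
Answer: -61/3 ≈ -20.333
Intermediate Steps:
f(z) = z (f(z) = z*1 = z)
p(l, C) = -7 + (16 + l)/(C + l) (p(l, C) = -7 + (l + 16)/(C + l) = -7 + (16 + l)/(C + l))
D = 9 (D = 3² = 9)
p(-3, f(0*1)) - D = (16 - 0 - 6*(-3))/(0*1 - 3) - 1*9 = (16 - 7*0 + 18)/(0 - 3) - 9 = (16 + 0 + 18)/(-3) - 9 = -⅓*34 - 9 = -34/3 - 9 = -61/3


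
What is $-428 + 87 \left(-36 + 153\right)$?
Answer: $9751$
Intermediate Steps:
$-428 + 87 \left(-36 + 153\right) = -428 + 87 \cdot 117 = -428 + 10179 = 9751$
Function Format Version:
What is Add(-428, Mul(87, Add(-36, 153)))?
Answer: 9751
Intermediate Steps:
Add(-428, Mul(87, Add(-36, 153))) = Add(-428, Mul(87, 117)) = Add(-428, 10179) = 9751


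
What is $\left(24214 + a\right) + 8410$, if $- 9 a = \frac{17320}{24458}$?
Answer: $\frac{3590621404}{110061} \approx 32624.0$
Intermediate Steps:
$a = - \frac{8660}{110061}$ ($a = - \frac{17320 \cdot \frac{1}{24458}}{9} = \left(- \frac{1}{9}\right) \frac{8660}{12229} = - \frac{8660}{110061} \approx -0.078684$)
$\left(24214 + a\right) + 8410 = \left(24214 - \frac{8660}{110061}\right) + 8410 = \frac{2665008394}{110061} + 8410 = \frac{3590621404}{110061}$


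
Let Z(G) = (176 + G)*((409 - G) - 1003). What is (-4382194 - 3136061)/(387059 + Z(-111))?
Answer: -7518255/355664 ≈ -21.139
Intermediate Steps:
Z(G) = (-594 - G)*(176 + G) (Z(G) = (176 + G)*(-594 - G) = (-594 - G)*(176 + G))
(-4382194 - 3136061)/(387059 + Z(-111)) = (-4382194 - 3136061)/(387059 + (-104544 - 1*(-111)² - 770*(-111))) = -7518255/(387059 + (-104544 - 1*12321 + 85470)) = -7518255/(387059 + (-104544 - 12321 + 85470)) = -7518255/(387059 - 31395) = -7518255/355664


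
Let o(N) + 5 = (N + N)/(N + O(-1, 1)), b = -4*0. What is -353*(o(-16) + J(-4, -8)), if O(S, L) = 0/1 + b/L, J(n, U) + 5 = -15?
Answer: 8119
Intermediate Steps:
b = 0
J(n, U) = -20 (J(n, U) = -5 - 15 = -20)
O(S, L) = 0 (O(S, L) = 0/1 + 0/L = 0*1 + 0 = 0 + 0 = 0)
o(N) = -3 (o(N) = -5 + (N + N)/(N + 0) = -5 + (2*N)/N = -5 + 2 = -3)
-353*(o(-16) + J(-4, -8)) = -353*(-3 - 20) = -353*(-23) = 8119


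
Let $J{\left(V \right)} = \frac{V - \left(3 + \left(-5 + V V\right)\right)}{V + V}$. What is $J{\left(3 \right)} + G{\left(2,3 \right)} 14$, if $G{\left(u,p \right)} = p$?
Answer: $\frac{124}{3} \approx 41.333$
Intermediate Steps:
$J{\left(V \right)} = \frac{2 + V - V^{2}}{2 V}$ ($J{\left(V \right)} = \frac{V - \left(3 + \left(-5 + V^{2}\right)\right)}{2 V} = \left(V - \left(-2 + V^{2}\right)\right) \frac{1}{2 V} = \left(2 + V - V^{2}\right) \frac{1}{2 V} = \frac{2 + V - V^{2}}{2 V}$)
$J{\left(3 \right)} + G{\left(2,3 \right)} 14 = \frac{2 - 3 \left(-1 + 3\right)}{2 \cdot 3} + 3 \cdot 14 = \frac{1}{2} \cdot \frac{1}{3} \left(2 - 3 \cdot 2\right) + 42 = \frac{1}{2} \cdot \frac{1}{3} \left(2 - 6\right) + 42 = \frac{1}{2} \cdot \frac{1}{3} \left(-4\right) + 42 = - \frac{2}{3} + 42 = \frac{124}{3}$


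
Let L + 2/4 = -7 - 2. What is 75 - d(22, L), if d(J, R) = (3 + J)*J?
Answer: -475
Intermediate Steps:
L = -19/2 (L = -½ + (-7 - 2) = -½ - 9 = -19/2 ≈ -9.5000)
d(J, R) = J*(3 + J)
75 - d(22, L) = 75 - 22*(3 + 22) = 75 - 22*25 = 75 - 1*550 = 75 - 550 = -475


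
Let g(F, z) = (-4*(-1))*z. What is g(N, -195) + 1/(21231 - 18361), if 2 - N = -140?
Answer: -2238599/2870 ≈ -780.00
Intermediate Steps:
N = 142 (N = 2 - 1*(-140) = 2 + 140 = 142)
g(F, z) = 4*z
g(N, -195) + 1/(21231 - 18361) = 4*(-195) + 1/(21231 - 18361) = -780 + 1/2870 = -2238599/2870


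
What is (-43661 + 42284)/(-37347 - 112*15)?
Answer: 459/13009 ≈ 0.035283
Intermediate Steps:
(-43661 + 42284)/(-37347 - 112*15) = -1377/(-37347 - 1680) = -1377/(-39027) = -1377*(-1/39027) = 459/13009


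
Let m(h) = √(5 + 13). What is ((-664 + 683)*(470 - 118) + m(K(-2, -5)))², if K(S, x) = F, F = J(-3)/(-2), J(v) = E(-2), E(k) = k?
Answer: 44729362 + 40128*√2 ≈ 4.4786e+7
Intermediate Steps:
J(v) = -2
F = 1 (F = -2/(-2) = -2*(-½) = 1)
K(S, x) = 1
m(h) = 3*√2 (m(h) = √18 = 3*√2)
((-664 + 683)*(470 - 118) + m(K(-2, -5)))² = ((-664 + 683)*(470 - 118) + 3*√2)² = (19*352 + 3*√2)² = (6688 + 3*√2)²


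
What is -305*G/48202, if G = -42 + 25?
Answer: 5185/48202 ≈ 0.10757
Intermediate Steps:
G = -17
-305*G/48202 = -305*(-17)/48202 = 5185*(1/48202) = 5185/48202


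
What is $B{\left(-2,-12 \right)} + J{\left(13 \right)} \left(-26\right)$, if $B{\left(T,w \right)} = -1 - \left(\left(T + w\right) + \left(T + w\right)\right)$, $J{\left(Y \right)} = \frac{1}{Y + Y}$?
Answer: $26$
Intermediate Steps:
$J{\left(Y \right)} = \frac{1}{2 Y}$
$B{\left(T,w \right)} = -1 - 2 T - 2 w$ ($B{\left(T,w \right)} = -1 - \left(2 T + 2 w\right) = -1 - 2 T - 2 w$)
$B{\left(-2,-12 \right)} + J{\left(13 \right)} \left(-26\right) = \left(-1 - -4 - -24\right) + \frac{1}{2 \cdot 13} \left(-26\right) = \left(-1 + 4 + 24\right) + \frac{1}{2} \cdot \frac{1}{13} \left(-26\right) = 27 + \frac{1}{26} \left(-26\right) = 27 - 1 = 26$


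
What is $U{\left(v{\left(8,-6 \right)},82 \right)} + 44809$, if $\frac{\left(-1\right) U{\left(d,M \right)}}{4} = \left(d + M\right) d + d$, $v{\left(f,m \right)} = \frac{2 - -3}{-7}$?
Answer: $\frac{2207161}{49} \approx 45044.0$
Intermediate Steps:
$v{\left(f,m \right)} = - \frac{5}{7}$ ($v{\left(f,m \right)} = \left(2 + 3\right) \left(- \frac{1}{7}\right) = 5 \left(- \frac{1}{7}\right) = - \frac{5}{7}$)
$U{\left(d,M \right)} = - 4 d - 4 d \left(M + d\right)$ ($U{\left(d,M \right)} = - 4 \left(\left(d + M\right) d + d\right) = - 4 \left(\left(M + d\right) d + d\right) = - 4 \left(d \left(M + d\right) + d\right) = - 4 \left(d + d \left(M + d\right)\right) = - 4 d - 4 d \left(M + d\right)$)
$U{\left(v{\left(8,-6 \right)},82 \right)} + 44809 = \left(-4\right) \left(- \frac{5}{7}\right) \left(1 + 82 - \frac{5}{7}\right) + 44809 = \left(-4\right) \left(- \frac{5}{7}\right) \frac{576}{7} + 44809 = \frac{11520}{49} + 44809 = \frac{2207161}{49}$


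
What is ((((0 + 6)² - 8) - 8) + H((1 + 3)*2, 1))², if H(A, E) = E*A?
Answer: 784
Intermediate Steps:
H(A, E) = A*E
((((0 + 6)² - 8) - 8) + H((1 + 3)*2, 1))² = ((((0 + 6)² - 8) - 8) + ((1 + 3)*2)*1)² = (((6² - 8) - 8) + (4*2)*1)² = (((36 - 8) - 8) + 8*1)² = ((28 - 8) + 8)² = (20 + 8)² = 28² = 784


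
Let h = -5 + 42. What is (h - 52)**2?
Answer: 225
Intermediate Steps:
h = 37
(h - 52)**2 = (37 - 52)**2 = (-15)**2 = 225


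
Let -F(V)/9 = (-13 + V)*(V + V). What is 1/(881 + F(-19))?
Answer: -1/10063 ≈ -9.9374e-5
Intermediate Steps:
F(V) = -18*V*(-13 + V) (F(V) = -9*(-13 + V)*(V + V) = -9*(-13 + V)*2*V = -18*V*(-13 + V))
1/(881 + F(-19)) = 1/(881 + 18*(-19)*(13 - 1*(-19))) = 1/(881 + 18*(-19)*(13 + 19)) = 1/(881 + 18*(-19)*32) = 1/(881 - 10944) = 1/(-10063) = -1/10063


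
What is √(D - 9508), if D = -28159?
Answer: I*√37667 ≈ 194.08*I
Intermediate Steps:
√(D - 9508) = √(-28159 - 9508) = √(-37667) = I*√37667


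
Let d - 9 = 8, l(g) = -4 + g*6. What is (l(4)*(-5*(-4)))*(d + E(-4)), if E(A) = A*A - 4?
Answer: 11600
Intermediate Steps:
E(A) = -4 + A² (E(A) = A² - 4 = -4 + A²)
l(g) = -4 + 6*g
d = 17 (d = 9 + 8 = 17)
(l(4)*(-5*(-4)))*(d + E(-4)) = ((-4 + 6*4)*(-5*(-4)))*(17 + (-4 + (-4)²)) = ((-4 + 24)*20)*(17 + (-4 + 16)) = (20*20)*(17 + 12) = 400*29 = 11600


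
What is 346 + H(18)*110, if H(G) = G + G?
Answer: 4306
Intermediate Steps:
H(G) = 2*G
346 + H(18)*110 = 346 + (2*18)*110 = 346 + 36*110 = 346 + 3960 = 4306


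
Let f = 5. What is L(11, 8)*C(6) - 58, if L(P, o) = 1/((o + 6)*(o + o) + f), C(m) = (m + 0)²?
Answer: -13246/229 ≈ -57.843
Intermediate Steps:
C(m) = m²
L(P, o) = 1/(5 + 2*o*(6 + o)) (L(P, o) = 1/((o + 6)*(o + o) + 5) = 1/((6 + o)*(2*o) + 5) = 1/(2*o*(6 + o) + 5) = 1/(5 + 2*o*(6 + o)))
L(11, 8)*C(6) - 58 = 6²/(5 + 2*8² + 12*8) - 58 = 36/(5 + 2*64 + 96) - 58 = 36/(5 + 128 + 96) - 58 = 36/229 - 58 = -13246/229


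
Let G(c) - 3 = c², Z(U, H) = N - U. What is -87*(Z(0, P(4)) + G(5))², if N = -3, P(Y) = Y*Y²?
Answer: -54375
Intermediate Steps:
P(Y) = Y³
Z(U, H) = -3 - U
G(c) = 3 + c²
-87*(Z(0, P(4)) + G(5))² = -87*((-3 - 1*0) + (3 + 5²))² = -87*((-3 + 0) + (3 + 25))² = -87*(-3 + 28)² = -87*25² = -87*625 = -54375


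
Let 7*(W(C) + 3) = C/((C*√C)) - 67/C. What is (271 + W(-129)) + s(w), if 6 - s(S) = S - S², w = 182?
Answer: 29994115/903 - I*√129/903 ≈ 33216.0 - 0.012578*I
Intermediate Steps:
W(C) = -3 - 67/(7*C) + 1/(7*√C) (W(C) = -3 + (C/((C*√C)) - 67/C)/7 = -3 + (C/(C^(3/2)) - 67/C)/7 = -3 + (C/C^(3/2) - 67/C)/7 = -3 + (C^(-½) - 67/C)/7 = -3 + (-67/(7*C) + 1/(7*√C)) = -3 - 67/(7*C) + 1/(7*√C))
s(S) = 6 + S² - S (s(S) = 6 - (S - S²) = 6 + (S² - S) = 6 + S² - S)
(271 + W(-129)) + s(w) = (271 + (-3 - 67/7/(-129) + 1/(7*√(-129)))) + (6 + 182² - 1*182) = (271 + (-3 - 67/7*(-1/129) + (-I*√129/129)/7)) + (6 + 33124 - 182) = (271 + (-3 + 67/903 - I*√129/903)) + 32948 = (271 + (-2642/903 - I*√129/903)) + 32948 = (242071/903 - I*√129/903) + 32948 = 29994115/903 - I*√129/903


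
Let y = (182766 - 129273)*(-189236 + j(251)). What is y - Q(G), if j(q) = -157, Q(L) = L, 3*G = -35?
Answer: -30393599212/3 ≈ -1.0131e+10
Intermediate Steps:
G = -35/3 (G = (1/3)*(-35) = -35/3 ≈ -11.667)
y = -10131199749 (y = (182766 - 129273)*(-189236 - 157) = 53493*(-189393) = -10131199749)
y - Q(G) = -10131199749 - 1*(-35/3) = -10131199749 + 35/3 = -30393599212/3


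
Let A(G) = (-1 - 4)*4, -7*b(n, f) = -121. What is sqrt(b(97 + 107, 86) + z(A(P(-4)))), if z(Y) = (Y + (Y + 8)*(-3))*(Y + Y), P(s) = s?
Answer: I*sqrt(30513)/7 ≈ 24.954*I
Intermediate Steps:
b(n, f) = 121/7 (b(n, f) = -1/7*(-121) = 121/7)
A(G) = -20 (A(G) = -5*4 = -20)
z(Y) = 2*Y*(-24 - 2*Y) (z(Y) = (Y + (8 + Y)*(-3))*(2*Y) = (Y + (-24 - 3*Y))*(2*Y) = (-24 - 2*Y)*(2*Y) = 2*Y*(-24 - 2*Y))
sqrt(b(97 + 107, 86) + z(A(P(-4)))) = sqrt(121/7 - 4*(-20)*(12 - 20)) = sqrt(121/7 - 4*(-20)*(-8)) = sqrt(121/7 - 640) = sqrt(-4359/7) = I*sqrt(30513)/7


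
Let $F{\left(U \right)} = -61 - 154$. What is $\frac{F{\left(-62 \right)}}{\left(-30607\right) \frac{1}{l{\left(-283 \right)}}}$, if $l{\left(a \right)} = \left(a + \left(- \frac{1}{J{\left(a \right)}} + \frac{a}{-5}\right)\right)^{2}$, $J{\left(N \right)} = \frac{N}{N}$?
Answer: $\frac{55589067}{153035} \approx 363.24$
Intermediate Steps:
$J{\left(N \right)} = 1$
$F{\left(U \right)} = -215$
$l{\left(a \right)} = \left(-1 + \frac{4 a}{5}\right)^{2}$ ($l{\left(a \right)} = \left(a + \left(- 1^{-1} + \frac{a}{-5}\right)\right)^{2} = \left(a + \left(\left(-1\right) 1 + a \left(- \frac{1}{5}\right)\right)\right)^{2} = \left(a - \left(1 + \frac{a}{5}\right)\right)^{2} = \left(-1 + \frac{4 a}{5}\right)^{2}$)
$\frac{F{\left(-62 \right)}}{\left(-30607\right) \frac{1}{l{\left(-283 \right)}}} = - \frac{215}{\left(-30607\right) \frac{1}{\frac{1}{25} \left(-5 + 4 \left(-283\right)\right)^{2}}} = - \frac{215}{\left(-30607\right) \frac{1}{\frac{1}{25} \left(-5 - 1132\right)^{2}}} = - \frac{215}{\left(-30607\right) \frac{1}{\frac{1}{25} \left(-1137\right)^{2}}} = - \frac{215}{\left(-30607\right) \frac{1}{\frac{1}{25} \cdot 1292769}} = - \frac{215}{\left(-30607\right) \frac{1}{\frac{1292769}{25}}} = - \frac{215}{\left(-30607\right) \frac{25}{1292769}} = - \frac{215}{- \frac{765175}{1292769}} = \left(-215\right) \left(- \frac{1292769}{765175}\right) = \frac{55589067}{153035}$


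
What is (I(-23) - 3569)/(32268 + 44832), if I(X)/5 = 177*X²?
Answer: 116149/19275 ≈ 6.0259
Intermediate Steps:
I(X) = 885*X² (I(X) = 5*(177*X²) = 885*X²)
(I(-23) - 3569)/(32268 + 44832) = (885*(-23)² - 3569)/(32268 + 44832) = (885*529 - 3569)/77100 = (468165 - 3569)*(1/77100) = 464596*(1/77100) = 116149/19275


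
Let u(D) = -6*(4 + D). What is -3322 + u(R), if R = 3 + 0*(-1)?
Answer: -3364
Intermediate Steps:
R = 3 (R = 3 + 0 = 3)
u(D) = -24 - 6*D
-3322 + u(R) = -3322 + (-24 - 6*3) = -3322 + (-24 - 18) = -3322 - 42 = -3364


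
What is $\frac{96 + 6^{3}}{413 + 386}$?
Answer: $\frac{312}{799} \approx 0.39049$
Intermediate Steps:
$\frac{96 + 6^{3}}{413 + 386} = \frac{96 + 216}{799} = 312 \cdot \frac{1}{799} = \frac{312}{799}$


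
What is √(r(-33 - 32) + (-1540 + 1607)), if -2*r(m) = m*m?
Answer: I*√8182/2 ≈ 45.227*I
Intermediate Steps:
r(m) = -m²/2 (r(m) = -m*m/2 = -m²/2)
√(r(-33 - 32) + (-1540 + 1607)) = √(-(-33 - 32)²/2 + (-1540 + 1607)) = √(-½*(-65)² + 67) = √(-½*4225 + 67) = √(-4225/2 + 67) = √(-4091/2) = I*√8182/2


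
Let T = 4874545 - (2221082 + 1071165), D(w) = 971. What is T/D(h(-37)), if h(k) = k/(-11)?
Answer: 1582298/971 ≈ 1629.6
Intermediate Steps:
h(k) = -k/11 (h(k) = k*(-1/11) = -k/11)
T = 1582298 (T = 4874545 - 1*3292247 = 4874545 - 3292247 = 1582298)
T/D(h(-37)) = 1582298/971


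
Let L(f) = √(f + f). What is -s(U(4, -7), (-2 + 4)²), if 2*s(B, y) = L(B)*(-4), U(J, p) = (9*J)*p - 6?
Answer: 4*I*√129 ≈ 45.431*I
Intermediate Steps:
L(f) = √2*√f (L(f) = √(2*f) = √2*√f)
U(J, p) = -6 + 9*J*p (U(J, p) = 9*J*p - 6 = -6 + 9*J*p)
s(B, y) = -2*√2*√B (s(B, y) = ((√2*√B)*(-4))/2 = (-4*√2*√B)/2 = -2*√2*√B)
-s(U(4, -7), (-2 + 4)²) = -(-2)*√2*√(-6 + 9*4*(-7)) = -(-2)*√2*√(-6 - 252) = -(-2)*√2*√(-258) = -(-2)*√2*I*√258 = -(-4)*I*√129 = 4*I*√129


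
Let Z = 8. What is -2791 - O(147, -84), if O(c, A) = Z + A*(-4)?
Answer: -3135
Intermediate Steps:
O(c, A) = 8 - 4*A (O(c, A) = 8 + A*(-4) = 8 - 4*A)
-2791 - O(147, -84) = -2791 - (8 - 4*(-84)) = -2791 - (8 + 336) = -2791 - 1*344 = -2791 - 344 = -3135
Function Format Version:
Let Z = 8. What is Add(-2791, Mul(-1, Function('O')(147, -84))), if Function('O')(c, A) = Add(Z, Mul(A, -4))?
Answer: -3135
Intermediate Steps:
Function('O')(c, A) = Add(8, Mul(-4, A)) (Function('O')(c, A) = Add(8, Mul(A, -4)) = Add(8, Mul(-4, A)))
Add(-2791, Mul(-1, Function('O')(147, -84))) = Add(-2791, Mul(-1, Add(8, Mul(-4, -84)))) = Add(-2791, Mul(-1, Add(8, 336))) = Add(-2791, Mul(-1, 344)) = Add(-2791, -344) = -3135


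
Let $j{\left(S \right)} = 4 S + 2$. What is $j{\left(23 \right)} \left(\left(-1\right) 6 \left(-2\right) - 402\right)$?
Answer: $-36660$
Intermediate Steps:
$j{\left(S \right)} = 2 + 4 S$
$j{\left(23 \right)} \left(\left(-1\right) 6 \left(-2\right) - 402\right) = \left(2 + 4 \cdot 23\right) \left(\left(-1\right) 6 \left(-2\right) - 402\right) = \left(2 + 92\right) \left(\left(-6\right) \left(-2\right) - 402\right) = 94 \left(12 - 402\right) = 94 \left(-390\right) = -36660$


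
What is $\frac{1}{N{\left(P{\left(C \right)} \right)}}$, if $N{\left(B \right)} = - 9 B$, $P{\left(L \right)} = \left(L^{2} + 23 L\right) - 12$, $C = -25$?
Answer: $- \frac{1}{342} \approx -0.002924$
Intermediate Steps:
$P{\left(L \right)} = -12 + L^{2} + 23 L$
$\frac{1}{N{\left(P{\left(C \right)} \right)}} = \frac{1}{\left(-9\right) \left(-12 + \left(-25\right)^{2} + 23 \left(-25\right)\right)} = \frac{1}{\left(-9\right) \left(-12 + 625 - 575\right)} = \frac{1}{\left(-9\right) 38} = \frac{1}{-342} = - \frac{1}{342}$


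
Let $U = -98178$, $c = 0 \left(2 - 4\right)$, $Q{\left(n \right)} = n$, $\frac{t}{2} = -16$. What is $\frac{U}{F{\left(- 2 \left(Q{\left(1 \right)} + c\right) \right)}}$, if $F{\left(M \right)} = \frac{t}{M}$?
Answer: $- \frac{49089}{8} \approx -6136.1$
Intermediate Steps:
$t = -32$ ($t = 2 \left(-16\right) = -32$)
$c = 0$ ($c = 0 \left(-2\right) = 0$)
$F{\left(M \right)} = - \frac{32}{M}$
$\frac{U}{F{\left(- 2 \left(Q{\left(1 \right)} + c\right) \right)}} = - \frac{98178}{\left(-32\right) \frac{1}{\left(-2\right) \left(1 + 0\right)}} = - \frac{98178}{\left(-32\right) \frac{1}{\left(-2\right) 1}} = - \frac{98178}{\left(-32\right) \frac{1}{-2}} = - \frac{98178}{\left(-32\right) \left(- \frac{1}{2}\right)} = - \frac{98178}{16} = \left(-98178\right) \frac{1}{16} = - \frac{49089}{8}$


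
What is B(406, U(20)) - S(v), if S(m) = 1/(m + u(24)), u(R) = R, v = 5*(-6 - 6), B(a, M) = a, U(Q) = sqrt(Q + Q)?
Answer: 14617/36 ≈ 406.03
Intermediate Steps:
U(Q) = sqrt(2)*sqrt(Q) (U(Q) = sqrt(2*Q) = sqrt(2)*sqrt(Q))
v = -60 (v = 5*(-12) = -60)
S(m) = 1/(24 + m) (S(m) = 1/(m + 24) = 1/(24 + m))
B(406, U(20)) - S(v) = 406 - 1/(24 - 60) = 406 - 1/(-36) = 406 - 1*(-1/36) = 406 + 1/36 = 14617/36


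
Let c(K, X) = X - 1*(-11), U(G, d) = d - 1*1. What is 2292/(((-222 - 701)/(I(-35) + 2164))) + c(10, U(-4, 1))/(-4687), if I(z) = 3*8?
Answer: -23504827705/4326101 ≈ -5433.3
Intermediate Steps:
U(G, d) = -1 + d (U(G, d) = d - 1 = -1 + d)
c(K, X) = 11 + X (c(K, X) = X + 11 = 11 + X)
I(z) = 24
2292/(((-222 - 701)/(I(-35) + 2164))) + c(10, U(-4, 1))/(-4687) = 2292/(((-222 - 701)/(24 + 2164))) + (11 + (-1 + 1))/(-4687) = 2292/((-923/2188)) + (11 + 0)*(-1/4687) = 2292/((-923*1/2188)) + 11*(-1/4687) = 2292/(-923/2188) - 11/4687 = 2292*(-2188/923) - 11/4687 = -5014896/923 - 11/4687 = -23504827705/4326101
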